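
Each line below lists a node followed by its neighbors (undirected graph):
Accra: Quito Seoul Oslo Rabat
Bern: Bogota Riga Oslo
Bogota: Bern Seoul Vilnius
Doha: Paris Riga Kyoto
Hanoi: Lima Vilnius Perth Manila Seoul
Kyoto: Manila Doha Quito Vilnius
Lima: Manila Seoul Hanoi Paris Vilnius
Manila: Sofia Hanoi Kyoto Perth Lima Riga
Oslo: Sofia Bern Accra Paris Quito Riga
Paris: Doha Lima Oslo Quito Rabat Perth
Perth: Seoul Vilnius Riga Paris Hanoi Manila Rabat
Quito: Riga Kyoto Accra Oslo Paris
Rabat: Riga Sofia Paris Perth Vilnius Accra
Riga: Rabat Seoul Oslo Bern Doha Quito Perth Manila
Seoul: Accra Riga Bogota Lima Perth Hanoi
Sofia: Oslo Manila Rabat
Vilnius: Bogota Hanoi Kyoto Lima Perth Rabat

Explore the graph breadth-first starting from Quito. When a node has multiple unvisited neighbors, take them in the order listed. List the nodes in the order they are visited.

Quito -> Riga -> Kyoto -> Accra -> Oslo -> Paris -> Rabat -> Seoul -> Bern -> Doha -> Perth -> Manila -> Vilnius -> Sofia -> Lima -> Bogota -> Hanoi

Visit Quito; enqueue Riga, Kyoto, Accra, Oslo, Paris → queue [Riga, Kyoto, Accra, Oslo, Paris]
Visit Riga; enqueue Rabat, Seoul, Bern, Doha, Perth, Manila → queue [Kyoto, Accra, Oslo, Paris, Rabat, Seoul, Bern, Doha, Perth, Manila]
Visit Kyoto; enqueue Vilnius → queue [Accra, Oslo, Paris, Rabat, Seoul, Bern, Doha, Perth, Manila, Vilnius]
Visit Accra → queue [Oslo, Paris, Rabat, Seoul, Bern, Doha, Perth, Manila, Vilnius]
Visit Oslo; enqueue Sofia → queue [Paris, Rabat, Seoul, Bern, Doha, Perth, Manila, Vilnius, Sofia]
Visit Paris; enqueue Lima → queue [Rabat, Seoul, Bern, Doha, Perth, Manila, Vilnius, Sofia, Lima]
Visit Rabat → queue [Seoul, Bern, Doha, Perth, Manila, Vilnius, Sofia, Lima]
Visit Seoul; enqueue Bogota, Hanoi → queue [Bern, Doha, Perth, Manila, Vilnius, Sofia, Lima, Bogota, Hanoi]
Visit Bern → queue [Doha, Perth, Manila, Vilnius, Sofia, Lima, Bogota, Hanoi]
Visit Doha → queue [Perth, Manila, Vilnius, Sofia, Lima, Bogota, Hanoi]
Visit Perth → queue [Manila, Vilnius, Sofia, Lima, Bogota, Hanoi]
Visit Manila → queue [Vilnius, Sofia, Lima, Bogota, Hanoi]
Visit Vilnius → queue [Sofia, Lima, Bogota, Hanoi]
Visit Sofia → queue [Lima, Bogota, Hanoi]
Visit Lima → queue [Bogota, Hanoi]
Visit Bogota → queue [Hanoi]
Visit Hanoi → queue []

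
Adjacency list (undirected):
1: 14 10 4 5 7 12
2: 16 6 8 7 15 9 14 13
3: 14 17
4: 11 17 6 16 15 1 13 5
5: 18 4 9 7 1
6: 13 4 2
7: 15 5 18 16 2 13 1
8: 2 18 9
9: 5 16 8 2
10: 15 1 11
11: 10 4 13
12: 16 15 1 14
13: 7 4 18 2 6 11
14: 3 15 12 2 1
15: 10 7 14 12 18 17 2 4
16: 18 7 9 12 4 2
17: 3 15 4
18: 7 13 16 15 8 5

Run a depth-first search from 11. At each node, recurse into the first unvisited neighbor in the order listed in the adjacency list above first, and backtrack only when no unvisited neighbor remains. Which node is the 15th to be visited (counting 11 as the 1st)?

Visit 11
11 → 10
10 → 15
15 → 7
7 → 5
5 → 18
18 → 13
13 → 4
4 → 17
17 → 3
3 → 14
14 → 12
12 → 16
16 → 9
9 → 8
8 → 2
2 → 6
12 → 1

Visit order: 11, 10, 15, 7, 5, 18, 13, 4, 17, 3, 14, 12, 16, 9, 8, 2, 6, 1

8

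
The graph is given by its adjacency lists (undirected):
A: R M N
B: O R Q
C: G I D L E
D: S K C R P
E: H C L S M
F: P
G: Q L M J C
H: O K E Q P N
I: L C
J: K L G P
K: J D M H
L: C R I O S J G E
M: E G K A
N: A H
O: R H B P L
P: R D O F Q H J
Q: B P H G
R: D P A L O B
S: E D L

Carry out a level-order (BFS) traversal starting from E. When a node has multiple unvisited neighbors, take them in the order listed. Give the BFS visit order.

Visit E; enqueue H, C, L, S, M → queue [H, C, L, S, M]
Visit H; enqueue O, K, Q, P, N → queue [C, L, S, M, O, K, Q, P, N]
Visit C; enqueue G, I, D → queue [L, S, M, O, K, Q, P, N, G, I, D]
Visit L; enqueue R, J → queue [S, M, O, K, Q, P, N, G, I, D, R, J]
Visit S → queue [M, O, K, Q, P, N, G, I, D, R, J]
Visit M; enqueue A → queue [O, K, Q, P, N, G, I, D, R, J, A]
Visit O; enqueue B → queue [K, Q, P, N, G, I, D, R, J, A, B]
Visit K → queue [Q, P, N, G, I, D, R, J, A, B]
Visit Q → queue [P, N, G, I, D, R, J, A, B]
Visit P; enqueue F → queue [N, G, I, D, R, J, A, B, F]
Visit N → queue [G, I, D, R, J, A, B, F]
Visit G → queue [I, D, R, J, A, B, F]
Visit I → queue [D, R, J, A, B, F]
Visit D → queue [R, J, A, B, F]
Visit R → queue [J, A, B, F]
Visit J → queue [A, B, F]
Visit A → queue [B, F]
Visit B → queue [F]
Visit F → queue []

E → H → C → L → S → M → O → K → Q → P → N → G → I → D → R → J → A → B → F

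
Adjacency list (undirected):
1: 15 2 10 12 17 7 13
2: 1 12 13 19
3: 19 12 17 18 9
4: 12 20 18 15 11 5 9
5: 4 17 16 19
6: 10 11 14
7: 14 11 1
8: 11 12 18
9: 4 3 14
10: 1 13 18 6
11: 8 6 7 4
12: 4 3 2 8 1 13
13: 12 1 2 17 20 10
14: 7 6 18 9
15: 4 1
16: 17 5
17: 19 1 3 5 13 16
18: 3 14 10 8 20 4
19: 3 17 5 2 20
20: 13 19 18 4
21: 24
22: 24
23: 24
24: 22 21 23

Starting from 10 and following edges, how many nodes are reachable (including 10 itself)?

BFS from 10 visits: 10, 18, 13, 6, 1, 20, 14, 8, 4, 3, 17, 12, 2, 11, 15, 7, 19, 9, 5, 16
Reachable nodes: 20 of 24 total.

20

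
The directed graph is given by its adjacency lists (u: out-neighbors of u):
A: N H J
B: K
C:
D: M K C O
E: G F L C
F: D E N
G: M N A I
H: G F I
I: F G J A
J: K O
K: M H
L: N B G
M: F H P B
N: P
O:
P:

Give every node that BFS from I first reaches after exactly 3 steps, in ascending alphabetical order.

Level 0: I
Level 1: A, F, G, J
Level 2: D, E, H, K, M, N, O
Level 3: B, C, L, P

B, C, L, P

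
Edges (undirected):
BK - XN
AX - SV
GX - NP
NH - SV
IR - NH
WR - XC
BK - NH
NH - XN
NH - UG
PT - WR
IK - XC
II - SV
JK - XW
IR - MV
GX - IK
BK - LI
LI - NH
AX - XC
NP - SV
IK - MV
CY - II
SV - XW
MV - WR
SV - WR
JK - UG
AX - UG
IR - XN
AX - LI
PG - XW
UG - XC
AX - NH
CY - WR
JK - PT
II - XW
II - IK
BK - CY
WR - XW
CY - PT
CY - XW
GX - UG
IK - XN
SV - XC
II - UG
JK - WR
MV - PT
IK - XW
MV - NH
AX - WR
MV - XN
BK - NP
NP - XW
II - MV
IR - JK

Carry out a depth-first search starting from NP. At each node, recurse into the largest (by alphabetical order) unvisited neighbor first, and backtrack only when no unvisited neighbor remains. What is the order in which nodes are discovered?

NP, XW, WR, XC, UG, NH, XN, MV, PT, JK, IR, CY, II, SV, AX, LI, BK, IK, GX, PG

Visit NP
NP → XW
XW → WR
WR → XC
XC → UG
UG → NH
NH → XN
XN → MV
MV → PT
PT → JK
JK → IR
PT → CY
CY → II
II → SV
SV → AX
AX → LI
LI → BK
II → IK
IK → GX
XW → PG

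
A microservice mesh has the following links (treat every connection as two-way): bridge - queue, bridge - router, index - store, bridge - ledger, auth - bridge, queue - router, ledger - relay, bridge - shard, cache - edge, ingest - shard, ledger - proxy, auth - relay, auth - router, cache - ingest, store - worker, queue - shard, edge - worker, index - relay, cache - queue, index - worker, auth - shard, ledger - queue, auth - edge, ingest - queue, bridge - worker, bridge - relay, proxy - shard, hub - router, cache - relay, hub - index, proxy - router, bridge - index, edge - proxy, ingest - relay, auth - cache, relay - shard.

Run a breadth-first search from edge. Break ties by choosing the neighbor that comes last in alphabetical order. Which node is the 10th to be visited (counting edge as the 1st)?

router

Visit edge; enqueue worker, proxy, cache, auth → queue [worker, proxy, cache, auth]
Visit worker; enqueue store, index, bridge → queue [proxy, cache, auth, store, index, bridge]
Visit proxy; enqueue shard, router, ledger → queue [cache, auth, store, index, bridge, shard, router, ledger]
Visit cache; enqueue relay, queue, ingest → queue [auth, store, index, bridge, shard, router, ledger, relay, queue, ingest]
Visit auth → queue [store, index, bridge, shard, router, ledger, relay, queue, ingest]
Visit store → queue [index, bridge, shard, router, ledger, relay, queue, ingest]
Visit index; enqueue hub → queue [bridge, shard, router, ledger, relay, queue, ingest, hub]
Visit bridge → queue [shard, router, ledger, relay, queue, ingest, hub]
Visit shard → queue [router, ledger, relay, queue, ingest, hub]
Visit router → queue [ledger, relay, queue, ingest, hub]
Visit ledger → queue [relay, queue, ingest, hub]
Visit relay → queue [queue, ingest, hub]
Visit queue → queue [ingest, hub]
Visit ingest → queue [hub]
Visit hub → queue []

Visit order: edge, worker, proxy, cache, auth, store, index, bridge, shard, router, ledger, relay, queue, ingest, hub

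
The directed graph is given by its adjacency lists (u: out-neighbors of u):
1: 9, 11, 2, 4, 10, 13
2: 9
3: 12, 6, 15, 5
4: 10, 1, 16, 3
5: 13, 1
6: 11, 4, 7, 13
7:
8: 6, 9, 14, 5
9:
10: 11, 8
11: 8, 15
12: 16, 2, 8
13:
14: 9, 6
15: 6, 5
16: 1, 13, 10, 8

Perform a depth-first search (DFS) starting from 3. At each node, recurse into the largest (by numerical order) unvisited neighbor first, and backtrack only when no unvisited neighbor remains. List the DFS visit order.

3 15 6 13 11 8 14 9 5 1 10 4 16 2 7 12

Visit 3
3 → 15
15 → 6
6 → 13
6 → 11
11 → 8
8 → 14
14 → 9
8 → 5
5 → 1
1 → 10
1 → 4
4 → 16
1 → 2
6 → 7
3 → 12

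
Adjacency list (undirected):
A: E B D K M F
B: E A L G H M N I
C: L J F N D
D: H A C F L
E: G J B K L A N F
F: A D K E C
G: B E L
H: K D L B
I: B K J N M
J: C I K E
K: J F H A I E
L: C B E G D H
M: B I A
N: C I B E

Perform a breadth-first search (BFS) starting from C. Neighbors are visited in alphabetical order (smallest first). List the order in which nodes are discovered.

Visit C; enqueue D, F, J, L, N → queue [D, F, J, L, N]
Visit D; enqueue A, H → queue [F, J, L, N, A, H]
Visit F; enqueue E, K → queue [J, L, N, A, H, E, K]
Visit J; enqueue I → queue [L, N, A, H, E, K, I]
Visit L; enqueue B, G → queue [N, A, H, E, K, I, B, G]
Visit N → queue [A, H, E, K, I, B, G]
Visit A; enqueue M → queue [H, E, K, I, B, G, M]
Visit H → queue [E, K, I, B, G, M]
Visit E → queue [K, I, B, G, M]
Visit K → queue [I, B, G, M]
Visit I → queue [B, G, M]
Visit B → queue [G, M]
Visit G → queue [M]
Visit M → queue []

C D F J L N A H E K I B G M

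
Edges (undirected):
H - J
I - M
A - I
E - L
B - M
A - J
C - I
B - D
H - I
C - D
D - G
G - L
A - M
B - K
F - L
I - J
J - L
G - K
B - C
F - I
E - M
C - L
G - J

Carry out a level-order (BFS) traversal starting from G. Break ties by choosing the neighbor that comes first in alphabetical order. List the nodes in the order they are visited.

G D J K L B C A H I E F M

Visit G; enqueue D, J, K, L → queue [D, J, K, L]
Visit D; enqueue B, C → queue [J, K, L, B, C]
Visit J; enqueue A, H, I → queue [K, L, B, C, A, H, I]
Visit K → queue [L, B, C, A, H, I]
Visit L; enqueue E, F → queue [B, C, A, H, I, E, F]
Visit B; enqueue M → queue [C, A, H, I, E, F, M]
Visit C → queue [A, H, I, E, F, M]
Visit A → queue [H, I, E, F, M]
Visit H → queue [I, E, F, M]
Visit I → queue [E, F, M]
Visit E → queue [F, M]
Visit F → queue [M]
Visit M → queue []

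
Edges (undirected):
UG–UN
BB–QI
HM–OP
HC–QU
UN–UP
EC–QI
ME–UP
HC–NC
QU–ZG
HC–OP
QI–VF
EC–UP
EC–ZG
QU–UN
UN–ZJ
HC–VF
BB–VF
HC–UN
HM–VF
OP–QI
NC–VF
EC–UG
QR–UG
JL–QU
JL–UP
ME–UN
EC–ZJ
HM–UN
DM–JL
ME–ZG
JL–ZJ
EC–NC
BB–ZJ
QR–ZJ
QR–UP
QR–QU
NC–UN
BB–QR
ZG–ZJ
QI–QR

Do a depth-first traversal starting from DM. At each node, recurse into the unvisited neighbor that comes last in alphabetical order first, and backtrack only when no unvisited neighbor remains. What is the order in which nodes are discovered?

Visit DM
DM → JL
JL → ZJ
ZJ → ZG
ZG → QU
QU → UN
UN → UP
UP → QR
QR → UG
UG → EC
EC → QI
QI → VF
VF → NC
NC → HC
HC → OP
OP → HM
VF → BB
UP → ME

DM -> JL -> ZJ -> ZG -> QU -> UN -> UP -> QR -> UG -> EC -> QI -> VF -> NC -> HC -> OP -> HM -> BB -> ME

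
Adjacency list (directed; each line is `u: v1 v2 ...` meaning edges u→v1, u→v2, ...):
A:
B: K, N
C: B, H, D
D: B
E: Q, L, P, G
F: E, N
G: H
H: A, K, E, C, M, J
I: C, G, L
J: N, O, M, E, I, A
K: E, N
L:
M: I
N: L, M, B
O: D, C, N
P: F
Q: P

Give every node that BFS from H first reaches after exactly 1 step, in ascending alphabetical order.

A, C, E, J, K, M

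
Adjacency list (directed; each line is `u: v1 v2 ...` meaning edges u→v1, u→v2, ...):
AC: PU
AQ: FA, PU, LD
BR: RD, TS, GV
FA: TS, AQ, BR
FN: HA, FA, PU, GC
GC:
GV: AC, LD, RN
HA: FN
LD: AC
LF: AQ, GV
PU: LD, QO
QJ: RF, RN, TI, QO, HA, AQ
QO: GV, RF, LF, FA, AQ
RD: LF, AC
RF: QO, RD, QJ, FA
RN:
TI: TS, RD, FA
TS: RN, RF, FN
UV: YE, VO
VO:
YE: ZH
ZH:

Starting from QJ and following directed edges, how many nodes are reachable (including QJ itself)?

BFS from QJ visits: QJ, TI, RN, RF, QO, HA, AQ, TS, RD, FA, LF, GV, FN, PU, LD, AC, BR, GC
Reachable nodes: 18 of 22 total.

18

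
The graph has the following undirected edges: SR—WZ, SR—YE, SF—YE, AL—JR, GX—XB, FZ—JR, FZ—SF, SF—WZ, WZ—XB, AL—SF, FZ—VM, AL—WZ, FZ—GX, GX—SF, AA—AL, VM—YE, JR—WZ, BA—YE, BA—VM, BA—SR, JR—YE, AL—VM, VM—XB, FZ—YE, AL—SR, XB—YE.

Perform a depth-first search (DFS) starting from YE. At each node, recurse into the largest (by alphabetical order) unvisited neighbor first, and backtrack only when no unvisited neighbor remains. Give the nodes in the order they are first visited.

YE, XB, WZ, SR, BA, VM, FZ, SF, GX, AL, JR, AA

Visit YE
YE → XB
XB → WZ
WZ → SR
SR → BA
BA → VM
VM → FZ
FZ → SF
SF → GX
SF → AL
AL → JR
AL → AA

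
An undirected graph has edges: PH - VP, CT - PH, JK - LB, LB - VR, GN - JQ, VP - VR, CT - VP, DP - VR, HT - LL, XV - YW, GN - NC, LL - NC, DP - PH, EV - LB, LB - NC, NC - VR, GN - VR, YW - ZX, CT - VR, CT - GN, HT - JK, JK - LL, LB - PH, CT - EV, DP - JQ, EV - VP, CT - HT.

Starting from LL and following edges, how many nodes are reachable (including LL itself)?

13

BFS from LL visits: LL, NC, JK, HT, VR, LB, GN, CT, VP, DP, PH, EV, JQ
Reachable nodes: 13 of 16 total.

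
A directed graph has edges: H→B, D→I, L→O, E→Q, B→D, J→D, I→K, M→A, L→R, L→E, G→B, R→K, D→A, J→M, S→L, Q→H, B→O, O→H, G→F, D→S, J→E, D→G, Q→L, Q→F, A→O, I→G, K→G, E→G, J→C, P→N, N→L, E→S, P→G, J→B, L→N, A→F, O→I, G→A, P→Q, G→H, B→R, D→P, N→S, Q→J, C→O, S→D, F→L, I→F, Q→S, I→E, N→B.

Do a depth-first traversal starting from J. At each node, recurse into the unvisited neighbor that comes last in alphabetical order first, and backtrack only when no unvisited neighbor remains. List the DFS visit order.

Visit J
J → M
M → A
A → O
O → I
I → K
K → G
G → H
H → B
B → R
B → D
D → S
S → L
L → N
L → E
E → Q
Q → F
D → P
J → C

J M A O I K G H B R D S L N E Q F P C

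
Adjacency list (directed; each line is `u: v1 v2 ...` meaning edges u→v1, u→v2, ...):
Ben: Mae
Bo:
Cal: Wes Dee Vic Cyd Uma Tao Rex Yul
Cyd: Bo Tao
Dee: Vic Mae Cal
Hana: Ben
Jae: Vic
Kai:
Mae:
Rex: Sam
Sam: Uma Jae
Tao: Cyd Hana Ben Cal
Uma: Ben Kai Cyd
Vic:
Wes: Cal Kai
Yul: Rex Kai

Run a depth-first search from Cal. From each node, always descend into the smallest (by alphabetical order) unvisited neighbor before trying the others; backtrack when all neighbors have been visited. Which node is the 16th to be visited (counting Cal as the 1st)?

Yul

Visit Cal
Cal → Cyd
Cyd → Bo
Cyd → Tao
Tao → Ben
Ben → Mae
Tao → Hana
Cal → Dee
Dee → Vic
Cal → Rex
Rex → Sam
Sam → Jae
Sam → Uma
Uma → Kai
Cal → Wes
Cal → Yul

Visit order: Cal, Cyd, Bo, Tao, Ben, Mae, Hana, Dee, Vic, Rex, Sam, Jae, Uma, Kai, Wes, Yul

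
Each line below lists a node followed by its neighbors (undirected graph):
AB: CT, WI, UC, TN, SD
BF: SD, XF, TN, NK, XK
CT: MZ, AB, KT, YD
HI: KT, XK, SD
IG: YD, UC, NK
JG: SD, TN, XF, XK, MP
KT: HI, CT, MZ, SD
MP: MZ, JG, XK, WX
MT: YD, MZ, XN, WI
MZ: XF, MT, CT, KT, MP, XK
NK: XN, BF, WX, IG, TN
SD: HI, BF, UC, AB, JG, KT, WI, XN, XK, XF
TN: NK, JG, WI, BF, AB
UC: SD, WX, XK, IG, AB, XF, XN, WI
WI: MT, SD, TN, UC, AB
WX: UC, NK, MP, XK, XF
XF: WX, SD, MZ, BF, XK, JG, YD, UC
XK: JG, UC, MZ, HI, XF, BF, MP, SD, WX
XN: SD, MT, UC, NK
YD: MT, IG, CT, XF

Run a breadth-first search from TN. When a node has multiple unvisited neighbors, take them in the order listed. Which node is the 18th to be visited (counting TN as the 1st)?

HI

Visit TN; enqueue NK, JG, WI, BF, AB → queue [NK, JG, WI, BF, AB]
Visit NK; enqueue XN, WX, IG → queue [JG, WI, BF, AB, XN, WX, IG]
Visit JG; enqueue SD, XF, XK, MP → queue [WI, BF, AB, XN, WX, IG, SD, XF, XK, MP]
Visit WI; enqueue MT, UC → queue [BF, AB, XN, WX, IG, SD, XF, XK, MP, MT, UC]
Visit BF → queue [AB, XN, WX, IG, SD, XF, XK, MP, MT, UC]
Visit AB; enqueue CT → queue [XN, WX, IG, SD, XF, XK, MP, MT, UC, CT]
Visit XN → queue [WX, IG, SD, XF, XK, MP, MT, UC, CT]
Visit WX → queue [IG, SD, XF, XK, MP, MT, UC, CT]
Visit IG; enqueue YD → queue [SD, XF, XK, MP, MT, UC, CT, YD]
Visit SD; enqueue HI, KT → queue [XF, XK, MP, MT, UC, CT, YD, HI, KT]
Visit XF; enqueue MZ → queue [XK, MP, MT, UC, CT, YD, HI, KT, MZ]
Visit XK → queue [MP, MT, UC, CT, YD, HI, KT, MZ]
Visit MP → queue [MT, UC, CT, YD, HI, KT, MZ]
Visit MT → queue [UC, CT, YD, HI, KT, MZ]
Visit UC → queue [CT, YD, HI, KT, MZ]
Visit CT → queue [YD, HI, KT, MZ]
Visit YD → queue [HI, KT, MZ]
Visit HI → queue [KT, MZ]
Visit KT → queue [MZ]
Visit MZ → queue []

Visit order: TN, NK, JG, WI, BF, AB, XN, WX, IG, SD, XF, XK, MP, MT, UC, CT, YD, HI, KT, MZ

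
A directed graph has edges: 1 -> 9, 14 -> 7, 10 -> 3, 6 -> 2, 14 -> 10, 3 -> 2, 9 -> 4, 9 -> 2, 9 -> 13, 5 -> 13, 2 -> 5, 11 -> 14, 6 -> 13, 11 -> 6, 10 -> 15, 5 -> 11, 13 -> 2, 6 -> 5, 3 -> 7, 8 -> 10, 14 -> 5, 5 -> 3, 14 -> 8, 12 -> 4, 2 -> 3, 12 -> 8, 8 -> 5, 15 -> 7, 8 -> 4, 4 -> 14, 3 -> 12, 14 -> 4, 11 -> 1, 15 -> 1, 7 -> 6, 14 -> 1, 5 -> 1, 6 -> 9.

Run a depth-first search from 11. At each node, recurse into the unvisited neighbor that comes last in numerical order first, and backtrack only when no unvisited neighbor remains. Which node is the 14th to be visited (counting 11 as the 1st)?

Visit 11
11 → 14
14 → 10
10 → 15
15 → 7
7 → 6
6 → 13
13 → 2
2 → 5
5 → 3
3 → 12
12 → 8
8 → 4
5 → 1
1 → 9

Visit order: 11, 14, 10, 15, 7, 6, 13, 2, 5, 3, 12, 8, 4, 1, 9

1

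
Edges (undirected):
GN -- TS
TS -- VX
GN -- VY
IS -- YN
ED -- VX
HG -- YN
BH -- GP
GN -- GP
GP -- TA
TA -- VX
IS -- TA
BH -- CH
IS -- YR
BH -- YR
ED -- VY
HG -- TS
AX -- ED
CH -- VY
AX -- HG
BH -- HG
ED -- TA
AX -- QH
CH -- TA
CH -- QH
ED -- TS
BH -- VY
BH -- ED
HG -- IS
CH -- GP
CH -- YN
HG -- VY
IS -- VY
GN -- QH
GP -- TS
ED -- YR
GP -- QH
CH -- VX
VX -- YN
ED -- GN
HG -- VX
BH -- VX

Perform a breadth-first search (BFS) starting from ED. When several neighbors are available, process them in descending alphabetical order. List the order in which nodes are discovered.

Visit ED; enqueue YR, VY, VX, TS, TA, GN, BH, AX → queue [YR, VY, VX, TS, TA, GN, BH, AX]
Visit YR; enqueue IS → queue [VY, VX, TS, TA, GN, BH, AX, IS]
Visit VY; enqueue HG, CH → queue [VX, TS, TA, GN, BH, AX, IS, HG, CH]
Visit VX; enqueue YN → queue [TS, TA, GN, BH, AX, IS, HG, CH, YN]
Visit TS; enqueue GP → queue [TA, GN, BH, AX, IS, HG, CH, YN, GP]
Visit TA → queue [GN, BH, AX, IS, HG, CH, YN, GP]
Visit GN; enqueue QH → queue [BH, AX, IS, HG, CH, YN, GP, QH]
Visit BH → queue [AX, IS, HG, CH, YN, GP, QH]
Visit AX → queue [IS, HG, CH, YN, GP, QH]
Visit IS → queue [HG, CH, YN, GP, QH]
Visit HG → queue [CH, YN, GP, QH]
Visit CH → queue [YN, GP, QH]
Visit YN → queue [GP, QH]
Visit GP → queue [QH]
Visit QH → queue []

ED, YR, VY, VX, TS, TA, GN, BH, AX, IS, HG, CH, YN, GP, QH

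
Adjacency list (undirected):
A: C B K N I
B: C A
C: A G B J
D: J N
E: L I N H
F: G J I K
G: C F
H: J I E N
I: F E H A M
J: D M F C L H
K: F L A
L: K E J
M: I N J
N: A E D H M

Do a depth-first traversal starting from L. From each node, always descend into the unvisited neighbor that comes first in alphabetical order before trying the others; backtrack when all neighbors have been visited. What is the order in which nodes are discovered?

Visit L
L → E
E → H
H → I
I → A
A → B
B → C
C → G
G → F
F → J
J → D
D → N
N → M
F → K

L -> E -> H -> I -> A -> B -> C -> G -> F -> J -> D -> N -> M -> K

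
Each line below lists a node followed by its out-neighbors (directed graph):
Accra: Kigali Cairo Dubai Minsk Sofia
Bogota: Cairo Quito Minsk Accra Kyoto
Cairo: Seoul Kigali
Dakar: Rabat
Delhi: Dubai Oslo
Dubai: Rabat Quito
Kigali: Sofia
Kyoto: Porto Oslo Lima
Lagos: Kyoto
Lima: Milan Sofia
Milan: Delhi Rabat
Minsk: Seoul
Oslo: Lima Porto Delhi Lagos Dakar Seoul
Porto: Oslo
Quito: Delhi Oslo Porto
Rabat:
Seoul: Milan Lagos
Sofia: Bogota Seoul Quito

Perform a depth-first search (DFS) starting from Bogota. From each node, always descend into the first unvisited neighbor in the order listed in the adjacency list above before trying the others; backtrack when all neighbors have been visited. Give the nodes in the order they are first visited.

Visit Bogota
Bogota → Cairo
Cairo → Seoul
Seoul → Milan
Milan → Delhi
Delhi → Dubai
Dubai → Rabat
Dubai → Quito
Quito → Oslo
Oslo → Lima
Lima → Sofia
Oslo → Porto
Oslo → Lagos
Lagos → Kyoto
Oslo → Dakar
Cairo → Kigali
Bogota → Minsk
Bogota → Accra

Bogota, Cairo, Seoul, Milan, Delhi, Dubai, Rabat, Quito, Oslo, Lima, Sofia, Porto, Lagos, Kyoto, Dakar, Kigali, Minsk, Accra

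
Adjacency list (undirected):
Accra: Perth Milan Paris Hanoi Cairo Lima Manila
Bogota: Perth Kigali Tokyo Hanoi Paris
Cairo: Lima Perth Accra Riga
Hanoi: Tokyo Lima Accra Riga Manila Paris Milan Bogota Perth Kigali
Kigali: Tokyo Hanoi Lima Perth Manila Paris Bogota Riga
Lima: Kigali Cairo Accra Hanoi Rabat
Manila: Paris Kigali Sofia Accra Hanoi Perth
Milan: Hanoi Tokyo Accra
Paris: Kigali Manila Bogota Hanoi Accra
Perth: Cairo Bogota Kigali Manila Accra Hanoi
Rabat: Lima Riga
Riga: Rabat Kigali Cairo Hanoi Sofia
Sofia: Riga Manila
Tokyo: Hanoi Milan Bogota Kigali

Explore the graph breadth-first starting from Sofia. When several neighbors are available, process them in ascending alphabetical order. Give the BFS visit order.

Visit Sofia; enqueue Manila, Riga → queue [Manila, Riga]
Visit Manila; enqueue Accra, Hanoi, Kigali, Paris, Perth → queue [Riga, Accra, Hanoi, Kigali, Paris, Perth]
Visit Riga; enqueue Cairo, Rabat → queue [Accra, Hanoi, Kigali, Paris, Perth, Cairo, Rabat]
Visit Accra; enqueue Lima, Milan → queue [Hanoi, Kigali, Paris, Perth, Cairo, Rabat, Lima, Milan]
Visit Hanoi; enqueue Bogota, Tokyo → queue [Kigali, Paris, Perth, Cairo, Rabat, Lima, Milan, Bogota, Tokyo]
Visit Kigali → queue [Paris, Perth, Cairo, Rabat, Lima, Milan, Bogota, Tokyo]
Visit Paris → queue [Perth, Cairo, Rabat, Lima, Milan, Bogota, Tokyo]
Visit Perth → queue [Cairo, Rabat, Lima, Milan, Bogota, Tokyo]
Visit Cairo → queue [Rabat, Lima, Milan, Bogota, Tokyo]
Visit Rabat → queue [Lima, Milan, Bogota, Tokyo]
Visit Lima → queue [Milan, Bogota, Tokyo]
Visit Milan → queue [Bogota, Tokyo]
Visit Bogota → queue [Tokyo]
Visit Tokyo → queue []

Sofia → Manila → Riga → Accra → Hanoi → Kigali → Paris → Perth → Cairo → Rabat → Lima → Milan → Bogota → Tokyo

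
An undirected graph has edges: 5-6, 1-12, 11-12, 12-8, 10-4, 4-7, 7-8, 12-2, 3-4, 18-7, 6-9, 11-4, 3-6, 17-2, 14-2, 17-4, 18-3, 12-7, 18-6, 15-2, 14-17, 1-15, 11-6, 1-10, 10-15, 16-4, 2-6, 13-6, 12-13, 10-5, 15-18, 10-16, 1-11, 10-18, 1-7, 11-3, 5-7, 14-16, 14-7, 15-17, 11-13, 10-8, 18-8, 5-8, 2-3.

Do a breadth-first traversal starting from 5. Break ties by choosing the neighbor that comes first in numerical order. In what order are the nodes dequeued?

5 → 6 → 7 → 8 → 10 → 2 → 3 → 9 → 11 → 13 → 18 → 1 → 4 → 12 → 14 → 15 → 16 → 17

Visit 5; enqueue 6, 7, 8, 10 → queue [6, 7, 8, 10]
Visit 6; enqueue 2, 3, 9, 11, 13, 18 → queue [7, 8, 10, 2, 3, 9, 11, 13, 18]
Visit 7; enqueue 1, 4, 12, 14 → queue [8, 10, 2, 3, 9, 11, 13, 18, 1, 4, 12, 14]
Visit 8 → queue [10, 2, 3, 9, 11, 13, 18, 1, 4, 12, 14]
Visit 10; enqueue 15, 16 → queue [2, 3, 9, 11, 13, 18, 1, 4, 12, 14, 15, 16]
Visit 2; enqueue 17 → queue [3, 9, 11, 13, 18, 1, 4, 12, 14, 15, 16, 17]
Visit 3 → queue [9, 11, 13, 18, 1, 4, 12, 14, 15, 16, 17]
Visit 9 → queue [11, 13, 18, 1, 4, 12, 14, 15, 16, 17]
Visit 11 → queue [13, 18, 1, 4, 12, 14, 15, 16, 17]
Visit 13 → queue [18, 1, 4, 12, 14, 15, 16, 17]
Visit 18 → queue [1, 4, 12, 14, 15, 16, 17]
Visit 1 → queue [4, 12, 14, 15, 16, 17]
Visit 4 → queue [12, 14, 15, 16, 17]
Visit 12 → queue [14, 15, 16, 17]
Visit 14 → queue [15, 16, 17]
Visit 15 → queue [16, 17]
Visit 16 → queue [17]
Visit 17 → queue []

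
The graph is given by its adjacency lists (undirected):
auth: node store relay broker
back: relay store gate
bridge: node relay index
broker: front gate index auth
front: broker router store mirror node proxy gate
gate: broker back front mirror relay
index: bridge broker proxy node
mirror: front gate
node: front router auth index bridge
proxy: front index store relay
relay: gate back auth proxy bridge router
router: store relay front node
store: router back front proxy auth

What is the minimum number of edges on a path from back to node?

Level 0: back
Level 1: gate, relay, store
Level 2: auth, bridge, broker, front, mirror, proxy, router
Level 3: index, node
node first appears at level 3.

3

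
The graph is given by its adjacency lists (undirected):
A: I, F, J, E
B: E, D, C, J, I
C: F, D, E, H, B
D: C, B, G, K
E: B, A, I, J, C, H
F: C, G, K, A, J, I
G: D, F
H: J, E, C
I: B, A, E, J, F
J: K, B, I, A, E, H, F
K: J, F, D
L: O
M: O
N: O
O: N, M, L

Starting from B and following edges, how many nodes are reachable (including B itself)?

11

BFS from B visits: B, E, D, C, J, I, A, H, G, K, F
Reachable nodes: 11 of 15 total.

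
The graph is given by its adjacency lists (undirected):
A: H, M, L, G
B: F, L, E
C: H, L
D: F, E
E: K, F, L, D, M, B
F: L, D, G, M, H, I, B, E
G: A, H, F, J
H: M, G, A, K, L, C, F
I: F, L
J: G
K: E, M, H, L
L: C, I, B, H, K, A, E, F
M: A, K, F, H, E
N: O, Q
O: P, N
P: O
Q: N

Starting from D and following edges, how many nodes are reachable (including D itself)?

13

BFS from D visits: D, F, E, M, L, I, H, G, B, K, A, C, J
Reachable nodes: 13 of 17 total.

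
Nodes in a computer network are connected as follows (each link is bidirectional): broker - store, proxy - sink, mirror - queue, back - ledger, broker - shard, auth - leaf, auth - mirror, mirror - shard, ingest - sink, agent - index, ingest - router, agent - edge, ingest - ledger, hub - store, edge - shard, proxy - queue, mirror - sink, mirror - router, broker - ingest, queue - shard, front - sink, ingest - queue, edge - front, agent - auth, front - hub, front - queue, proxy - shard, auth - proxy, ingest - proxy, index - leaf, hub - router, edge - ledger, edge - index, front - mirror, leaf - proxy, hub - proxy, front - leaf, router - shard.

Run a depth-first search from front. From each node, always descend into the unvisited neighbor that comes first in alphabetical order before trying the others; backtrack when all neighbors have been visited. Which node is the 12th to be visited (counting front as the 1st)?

Visit front
front → edge
edge → agent
agent → auth
auth → leaf
leaf → index
leaf → proxy
proxy → hub
hub → router
router → ingest
ingest → broker
broker → shard
shard → mirror
mirror → queue
mirror → sink
broker → store
ingest → ledger
ledger → back

Visit order: front, edge, agent, auth, leaf, index, proxy, hub, router, ingest, broker, shard, mirror, queue, sink, store, ledger, back

shard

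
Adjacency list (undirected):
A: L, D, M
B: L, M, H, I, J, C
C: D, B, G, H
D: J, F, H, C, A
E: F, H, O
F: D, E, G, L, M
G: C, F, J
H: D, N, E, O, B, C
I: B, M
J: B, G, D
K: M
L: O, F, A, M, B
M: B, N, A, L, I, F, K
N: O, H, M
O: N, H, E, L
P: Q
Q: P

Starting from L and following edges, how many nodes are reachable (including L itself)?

15

BFS from L visits: L, A, B, F, M, O, D, C, H, I, J, E, G, K, N
Reachable nodes: 15 of 17 total.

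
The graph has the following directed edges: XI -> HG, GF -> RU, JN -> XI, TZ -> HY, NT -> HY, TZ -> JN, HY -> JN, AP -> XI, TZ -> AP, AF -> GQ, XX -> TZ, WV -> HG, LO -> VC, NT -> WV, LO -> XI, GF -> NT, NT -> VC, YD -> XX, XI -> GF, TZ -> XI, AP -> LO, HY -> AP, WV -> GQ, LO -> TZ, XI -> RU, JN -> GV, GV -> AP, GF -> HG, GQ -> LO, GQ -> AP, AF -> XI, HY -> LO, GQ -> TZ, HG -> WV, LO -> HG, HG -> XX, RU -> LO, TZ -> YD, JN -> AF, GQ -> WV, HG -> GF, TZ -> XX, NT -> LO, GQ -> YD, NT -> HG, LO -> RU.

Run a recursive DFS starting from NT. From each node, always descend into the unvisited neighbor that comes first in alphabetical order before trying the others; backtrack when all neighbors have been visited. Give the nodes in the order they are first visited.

NT -> HG -> GF -> RU -> LO -> TZ -> AP -> XI -> HY -> JN -> AF -> GQ -> WV -> YD -> XX -> GV -> VC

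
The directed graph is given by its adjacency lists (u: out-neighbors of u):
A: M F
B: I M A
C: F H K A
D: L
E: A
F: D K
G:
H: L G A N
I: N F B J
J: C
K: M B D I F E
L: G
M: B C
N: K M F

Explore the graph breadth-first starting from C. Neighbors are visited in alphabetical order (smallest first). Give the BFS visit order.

Visit C; enqueue A, F, H, K → queue [A, F, H, K]
Visit A; enqueue M → queue [F, H, K, M]
Visit F; enqueue D → queue [H, K, M, D]
Visit H; enqueue G, L, N → queue [K, M, D, G, L, N]
Visit K; enqueue B, E, I → queue [M, D, G, L, N, B, E, I]
Visit M → queue [D, G, L, N, B, E, I]
Visit D → queue [G, L, N, B, E, I]
Visit G → queue [L, N, B, E, I]
Visit L → queue [N, B, E, I]
Visit N → queue [B, E, I]
Visit B → queue [E, I]
Visit E → queue [I]
Visit I; enqueue J → queue [J]
Visit J → queue []

C -> A -> F -> H -> K -> M -> D -> G -> L -> N -> B -> E -> I -> J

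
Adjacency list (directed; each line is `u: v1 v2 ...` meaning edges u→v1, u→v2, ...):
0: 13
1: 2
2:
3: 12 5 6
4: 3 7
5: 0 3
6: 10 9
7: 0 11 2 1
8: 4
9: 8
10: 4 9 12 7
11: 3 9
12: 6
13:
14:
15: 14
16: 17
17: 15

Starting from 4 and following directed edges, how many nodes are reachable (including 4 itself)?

BFS from 4 visits: 4, 7, 3, 11, 2, 1, 0, 12, 6, 5, 9, 13, 10, 8
Reachable nodes: 14 of 18 total.

14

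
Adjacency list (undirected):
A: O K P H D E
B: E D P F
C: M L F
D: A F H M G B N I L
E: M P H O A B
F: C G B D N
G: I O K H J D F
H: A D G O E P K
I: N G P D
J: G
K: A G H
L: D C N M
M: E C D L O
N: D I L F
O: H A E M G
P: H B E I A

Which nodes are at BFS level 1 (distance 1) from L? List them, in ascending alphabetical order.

Level 0: L
Level 1: C, D, M, N
Level 2: A, B, E, F, G, H, I, O
Level 3: J, K, P

C, D, M, N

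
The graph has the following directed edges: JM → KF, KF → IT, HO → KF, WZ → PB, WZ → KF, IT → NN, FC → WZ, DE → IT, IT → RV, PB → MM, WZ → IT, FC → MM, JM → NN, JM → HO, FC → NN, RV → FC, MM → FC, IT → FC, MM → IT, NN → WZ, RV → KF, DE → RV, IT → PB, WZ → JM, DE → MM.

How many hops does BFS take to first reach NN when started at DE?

Level 0: DE
Level 1: IT, MM, RV
Level 2: FC, KF, NN, PB
Level 3: WZ
Level 4: JM
Level 5: HO
NN first appears at level 2.

2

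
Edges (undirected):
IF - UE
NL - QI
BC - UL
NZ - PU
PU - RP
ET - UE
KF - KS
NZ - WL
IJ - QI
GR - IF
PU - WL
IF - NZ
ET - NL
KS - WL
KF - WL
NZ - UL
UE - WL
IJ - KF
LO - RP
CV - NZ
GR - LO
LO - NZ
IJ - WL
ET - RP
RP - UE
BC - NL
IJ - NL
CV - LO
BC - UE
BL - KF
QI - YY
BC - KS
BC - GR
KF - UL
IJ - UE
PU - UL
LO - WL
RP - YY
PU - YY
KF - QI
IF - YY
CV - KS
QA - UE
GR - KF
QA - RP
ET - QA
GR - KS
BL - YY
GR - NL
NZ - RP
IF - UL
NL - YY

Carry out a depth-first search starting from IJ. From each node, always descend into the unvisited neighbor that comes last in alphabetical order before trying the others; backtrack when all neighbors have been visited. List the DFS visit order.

Visit IJ
IJ → WL
WL → UE
UE → RP
RP → YY
YY → QI
QI → NL
NL → GR
GR → LO
LO → NZ
NZ → UL
UL → PU
UL → KF
KF → KS
KS → CV
KS → BC
KF → BL
UL → IF
NL → ET
ET → QA

IJ, WL, UE, RP, YY, QI, NL, GR, LO, NZ, UL, PU, KF, KS, CV, BC, BL, IF, ET, QA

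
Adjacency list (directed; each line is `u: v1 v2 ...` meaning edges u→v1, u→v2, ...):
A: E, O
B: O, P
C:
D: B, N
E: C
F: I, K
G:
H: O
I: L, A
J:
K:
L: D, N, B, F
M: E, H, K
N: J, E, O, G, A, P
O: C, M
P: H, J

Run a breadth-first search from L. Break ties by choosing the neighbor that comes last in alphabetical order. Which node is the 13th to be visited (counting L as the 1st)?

I

Visit L; enqueue N, F, D, B → queue [N, F, D, B]
Visit N; enqueue P, O, J, G, E, A → queue [F, D, B, P, O, J, G, E, A]
Visit F; enqueue K, I → queue [D, B, P, O, J, G, E, A, K, I]
Visit D → queue [B, P, O, J, G, E, A, K, I]
Visit B → queue [P, O, J, G, E, A, K, I]
Visit P; enqueue H → queue [O, J, G, E, A, K, I, H]
Visit O; enqueue M, C → queue [J, G, E, A, K, I, H, M, C]
Visit J → queue [G, E, A, K, I, H, M, C]
Visit G → queue [E, A, K, I, H, M, C]
Visit E → queue [A, K, I, H, M, C]
Visit A → queue [K, I, H, M, C]
Visit K → queue [I, H, M, C]
Visit I → queue [H, M, C]
Visit H → queue [M, C]
Visit M → queue [C]
Visit C → queue []

Visit order: L, N, F, D, B, P, O, J, G, E, A, K, I, H, M, C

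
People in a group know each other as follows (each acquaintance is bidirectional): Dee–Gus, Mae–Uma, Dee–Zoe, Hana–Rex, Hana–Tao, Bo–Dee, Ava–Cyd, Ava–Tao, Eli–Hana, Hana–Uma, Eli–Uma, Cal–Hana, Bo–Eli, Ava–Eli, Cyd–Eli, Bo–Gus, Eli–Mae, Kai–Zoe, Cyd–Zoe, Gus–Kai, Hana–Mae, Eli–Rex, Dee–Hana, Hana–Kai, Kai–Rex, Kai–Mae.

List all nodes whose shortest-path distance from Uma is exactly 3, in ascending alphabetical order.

Level 0: Uma
Level 1: Eli, Hana, Mae
Level 2: Ava, Bo, Cal, Cyd, Dee, Kai, Rex, Tao
Level 3: Gus, Zoe

Gus, Zoe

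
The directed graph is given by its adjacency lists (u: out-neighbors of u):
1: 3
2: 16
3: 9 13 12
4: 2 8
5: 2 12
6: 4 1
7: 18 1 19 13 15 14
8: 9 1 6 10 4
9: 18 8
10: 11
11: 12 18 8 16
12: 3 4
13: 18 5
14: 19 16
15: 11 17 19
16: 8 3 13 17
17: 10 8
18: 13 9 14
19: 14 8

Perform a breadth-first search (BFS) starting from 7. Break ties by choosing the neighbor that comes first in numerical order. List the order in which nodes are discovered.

7 1 13 14 15 18 19 3 5 16 11 17 9 8 12 2 10 4 6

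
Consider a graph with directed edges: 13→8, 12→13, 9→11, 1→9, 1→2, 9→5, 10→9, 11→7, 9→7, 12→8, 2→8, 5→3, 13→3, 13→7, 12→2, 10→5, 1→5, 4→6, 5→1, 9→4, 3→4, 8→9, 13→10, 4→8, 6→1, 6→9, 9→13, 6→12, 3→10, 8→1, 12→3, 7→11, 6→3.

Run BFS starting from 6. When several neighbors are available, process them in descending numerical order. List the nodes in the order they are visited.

6 12 9 3 1 13 8 2 11 7 5 4 10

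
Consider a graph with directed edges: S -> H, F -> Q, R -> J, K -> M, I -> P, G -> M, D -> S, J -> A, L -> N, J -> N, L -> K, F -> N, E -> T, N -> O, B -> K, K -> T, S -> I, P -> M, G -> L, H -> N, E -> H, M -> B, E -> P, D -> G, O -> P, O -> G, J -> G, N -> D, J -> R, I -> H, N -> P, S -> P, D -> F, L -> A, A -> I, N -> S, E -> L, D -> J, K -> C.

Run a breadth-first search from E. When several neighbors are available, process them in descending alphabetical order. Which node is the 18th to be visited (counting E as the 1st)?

F

Visit E; enqueue T, P, L, H → queue [T, P, L, H]
Visit T → queue [P, L, H]
Visit P; enqueue M → queue [L, H, M]
Visit L; enqueue N, K, A → queue [H, M, N, K, A]
Visit H → queue [M, N, K, A]
Visit M; enqueue B → queue [N, K, A, B]
Visit N; enqueue S, O, D → queue [K, A, B, S, O, D]
Visit K; enqueue C → queue [A, B, S, O, D, C]
Visit A; enqueue I → queue [B, S, O, D, C, I]
Visit B → queue [S, O, D, C, I]
Visit S → queue [O, D, C, I]
Visit O; enqueue G → queue [D, C, I, G]
Visit D; enqueue J, F → queue [C, I, G, J, F]
Visit C → queue [I, G, J, F]
Visit I → queue [G, J, F]
Visit G → queue [J, F]
Visit J; enqueue R → queue [F, R]
Visit F; enqueue Q → queue [R, Q]
Visit R → queue [Q]
Visit Q → queue []

Visit order: E, T, P, L, H, M, N, K, A, B, S, O, D, C, I, G, J, F, R, Q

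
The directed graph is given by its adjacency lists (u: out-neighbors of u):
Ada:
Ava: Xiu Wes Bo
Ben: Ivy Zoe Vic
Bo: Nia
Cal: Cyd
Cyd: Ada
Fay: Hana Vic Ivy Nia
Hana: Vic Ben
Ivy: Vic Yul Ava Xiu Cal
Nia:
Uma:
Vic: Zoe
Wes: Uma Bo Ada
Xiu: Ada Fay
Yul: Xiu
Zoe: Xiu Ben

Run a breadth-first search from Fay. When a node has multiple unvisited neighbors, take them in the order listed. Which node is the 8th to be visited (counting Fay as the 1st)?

Yul

Visit Fay; enqueue Hana, Vic, Ivy, Nia → queue [Hana, Vic, Ivy, Nia]
Visit Hana; enqueue Ben → queue [Vic, Ivy, Nia, Ben]
Visit Vic; enqueue Zoe → queue [Ivy, Nia, Ben, Zoe]
Visit Ivy; enqueue Yul, Ava, Xiu, Cal → queue [Nia, Ben, Zoe, Yul, Ava, Xiu, Cal]
Visit Nia → queue [Ben, Zoe, Yul, Ava, Xiu, Cal]
Visit Ben → queue [Zoe, Yul, Ava, Xiu, Cal]
Visit Zoe → queue [Yul, Ava, Xiu, Cal]
Visit Yul → queue [Ava, Xiu, Cal]
Visit Ava; enqueue Wes, Bo → queue [Xiu, Cal, Wes, Bo]
Visit Xiu; enqueue Ada → queue [Cal, Wes, Bo, Ada]
Visit Cal; enqueue Cyd → queue [Wes, Bo, Ada, Cyd]
Visit Wes; enqueue Uma → queue [Bo, Ada, Cyd, Uma]
Visit Bo → queue [Ada, Cyd, Uma]
Visit Ada → queue [Cyd, Uma]
Visit Cyd → queue [Uma]
Visit Uma → queue []

Visit order: Fay, Hana, Vic, Ivy, Nia, Ben, Zoe, Yul, Ava, Xiu, Cal, Wes, Bo, Ada, Cyd, Uma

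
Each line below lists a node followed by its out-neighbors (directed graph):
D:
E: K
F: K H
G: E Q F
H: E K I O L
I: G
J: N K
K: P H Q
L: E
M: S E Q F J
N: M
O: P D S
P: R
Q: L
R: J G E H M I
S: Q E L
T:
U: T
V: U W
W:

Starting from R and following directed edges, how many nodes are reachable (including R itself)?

16

BFS from R visits: R, J, G, E, H, M, I, N, K, Q, F, O, L, S, P, D
Reachable nodes: 16 of 20 total.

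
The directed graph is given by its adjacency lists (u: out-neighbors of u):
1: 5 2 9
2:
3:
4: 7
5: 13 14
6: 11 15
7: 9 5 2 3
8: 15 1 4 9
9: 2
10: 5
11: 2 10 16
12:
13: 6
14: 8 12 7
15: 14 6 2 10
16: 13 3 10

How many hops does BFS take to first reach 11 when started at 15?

2

Level 0: 15
Level 1: 2, 6, 10, 14
Level 2: 5, 7, 8, 11, 12
Level 3: 1, 3, 4, 9, 13, 16
11 first appears at level 2.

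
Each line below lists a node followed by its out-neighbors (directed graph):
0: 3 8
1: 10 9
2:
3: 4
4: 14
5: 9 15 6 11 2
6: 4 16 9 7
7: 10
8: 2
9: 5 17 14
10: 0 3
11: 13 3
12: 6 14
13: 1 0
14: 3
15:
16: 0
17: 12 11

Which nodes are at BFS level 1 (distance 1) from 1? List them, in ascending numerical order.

Level 0: 1
Level 1: 9, 10
Level 2: 0, 3, 5, 14, 17
Level 3: 2, 4, 6, 8, 11, 12, 15
Level 4: 7, 13, 16

9, 10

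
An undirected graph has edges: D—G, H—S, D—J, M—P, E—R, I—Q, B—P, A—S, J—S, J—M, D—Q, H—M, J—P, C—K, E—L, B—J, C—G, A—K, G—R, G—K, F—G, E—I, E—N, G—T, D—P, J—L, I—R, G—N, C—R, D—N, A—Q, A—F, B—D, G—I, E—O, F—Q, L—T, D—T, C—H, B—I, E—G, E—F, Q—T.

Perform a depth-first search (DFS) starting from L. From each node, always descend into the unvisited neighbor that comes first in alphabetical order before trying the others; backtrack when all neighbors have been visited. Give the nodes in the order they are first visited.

L, E, F, A, K, C, G, D, B, I, Q, T, R, J, M, H, S, P, N, O

Visit L
L → E
E → F
F → A
A → K
K → C
C → G
G → D
D → B
B → I
I → Q
Q → T
I → R
B → J
J → M
M → H
H → S
M → P
D → N
E → O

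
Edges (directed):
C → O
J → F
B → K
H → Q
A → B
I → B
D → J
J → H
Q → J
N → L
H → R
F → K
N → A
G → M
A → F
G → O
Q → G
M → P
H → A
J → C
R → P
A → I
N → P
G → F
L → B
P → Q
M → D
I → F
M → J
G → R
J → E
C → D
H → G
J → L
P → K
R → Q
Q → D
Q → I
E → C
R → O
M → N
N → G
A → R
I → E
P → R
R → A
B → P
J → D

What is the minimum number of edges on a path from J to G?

2

Level 0: J
Level 1: C, D, E, F, H, L
Level 2: A, B, G, K, O, Q, R
Level 3: I, M, P
Level 4: N
G first appears at level 2.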